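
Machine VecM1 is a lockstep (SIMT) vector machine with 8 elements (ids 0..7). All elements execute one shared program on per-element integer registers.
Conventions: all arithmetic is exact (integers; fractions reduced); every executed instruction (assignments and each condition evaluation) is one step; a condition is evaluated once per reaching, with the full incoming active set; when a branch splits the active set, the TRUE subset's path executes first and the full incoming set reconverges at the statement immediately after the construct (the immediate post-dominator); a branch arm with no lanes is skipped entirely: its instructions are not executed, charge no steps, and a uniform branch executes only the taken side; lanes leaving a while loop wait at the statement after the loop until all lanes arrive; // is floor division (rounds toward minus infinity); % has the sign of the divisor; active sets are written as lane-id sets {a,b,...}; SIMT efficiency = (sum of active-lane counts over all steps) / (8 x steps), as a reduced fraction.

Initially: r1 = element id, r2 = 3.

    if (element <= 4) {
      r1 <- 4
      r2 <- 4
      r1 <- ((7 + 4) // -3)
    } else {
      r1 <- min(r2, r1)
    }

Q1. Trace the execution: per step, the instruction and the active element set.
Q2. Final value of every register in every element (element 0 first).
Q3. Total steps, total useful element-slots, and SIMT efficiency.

step 0: eval (element <= 4)          {0,1,2,3,4,5,6,7}
step 1: r1 <- 4                      {0,1,2,3,4}
step 2: r2 <- 4                      {0,1,2,3,4}
step 3: r1 <- ((7 + 4) // -3)        {0,1,2,3,4}
step 4: r1 <- min(r2, r1)            {5,6,7}

Answer: 5 steps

r1: -4,-4,-4,-4,-4,3,3,3
r2: 4,4,4,4,4,3,3,3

steps = 5; useful = 26; efficiency = 26/40 = 13/20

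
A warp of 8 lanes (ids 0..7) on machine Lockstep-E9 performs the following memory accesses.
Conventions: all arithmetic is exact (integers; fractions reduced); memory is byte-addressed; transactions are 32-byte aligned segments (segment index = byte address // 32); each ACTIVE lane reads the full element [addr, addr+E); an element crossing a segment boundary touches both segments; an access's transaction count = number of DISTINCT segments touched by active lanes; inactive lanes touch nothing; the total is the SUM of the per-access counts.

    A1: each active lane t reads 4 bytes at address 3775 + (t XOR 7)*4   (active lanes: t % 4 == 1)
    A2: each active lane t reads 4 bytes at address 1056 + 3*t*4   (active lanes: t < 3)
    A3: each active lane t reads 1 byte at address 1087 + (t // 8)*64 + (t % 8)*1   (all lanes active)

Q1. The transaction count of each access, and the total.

A1: 1 transaction
A2: 1 transaction
A3: 2 transactions

Answer: 1,1,2; total 4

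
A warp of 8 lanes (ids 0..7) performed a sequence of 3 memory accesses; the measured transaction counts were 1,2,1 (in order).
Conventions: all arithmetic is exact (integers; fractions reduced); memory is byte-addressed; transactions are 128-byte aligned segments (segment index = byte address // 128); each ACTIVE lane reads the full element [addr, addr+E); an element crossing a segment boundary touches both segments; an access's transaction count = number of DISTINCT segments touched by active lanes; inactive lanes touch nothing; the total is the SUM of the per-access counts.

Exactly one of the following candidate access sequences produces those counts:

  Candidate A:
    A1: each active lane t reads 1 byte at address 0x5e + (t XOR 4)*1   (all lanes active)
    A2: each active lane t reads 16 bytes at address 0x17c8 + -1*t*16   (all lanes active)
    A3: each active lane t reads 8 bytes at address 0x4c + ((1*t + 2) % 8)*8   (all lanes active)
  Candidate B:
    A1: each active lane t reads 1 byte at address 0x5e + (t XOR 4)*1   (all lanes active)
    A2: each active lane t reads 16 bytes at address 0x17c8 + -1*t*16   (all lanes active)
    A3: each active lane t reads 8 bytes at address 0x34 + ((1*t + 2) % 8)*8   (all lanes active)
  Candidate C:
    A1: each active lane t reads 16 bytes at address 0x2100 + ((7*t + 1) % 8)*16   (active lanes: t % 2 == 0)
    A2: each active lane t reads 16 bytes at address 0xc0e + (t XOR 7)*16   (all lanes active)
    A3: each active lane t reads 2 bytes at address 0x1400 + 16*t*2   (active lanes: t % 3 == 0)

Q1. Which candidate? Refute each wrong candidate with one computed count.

A: A3 gives 2 transactions, not 1
C: A3 gives 2 transactions, not 1
B: all counts match (1,2,1)

Answer: B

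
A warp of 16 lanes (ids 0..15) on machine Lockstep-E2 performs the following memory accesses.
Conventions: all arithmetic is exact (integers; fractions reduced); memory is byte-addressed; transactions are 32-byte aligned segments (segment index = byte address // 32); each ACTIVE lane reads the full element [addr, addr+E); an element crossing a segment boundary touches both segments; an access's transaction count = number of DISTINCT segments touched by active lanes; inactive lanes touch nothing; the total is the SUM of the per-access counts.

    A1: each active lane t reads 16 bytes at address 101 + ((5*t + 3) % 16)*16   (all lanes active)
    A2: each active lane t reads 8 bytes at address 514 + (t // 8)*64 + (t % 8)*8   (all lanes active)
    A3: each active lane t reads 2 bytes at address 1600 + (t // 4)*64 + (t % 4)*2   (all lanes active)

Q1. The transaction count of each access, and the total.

A1: 9 transactions
A2: 5 transactions
A3: 4 transactions

Answer: 9,5,4; total 18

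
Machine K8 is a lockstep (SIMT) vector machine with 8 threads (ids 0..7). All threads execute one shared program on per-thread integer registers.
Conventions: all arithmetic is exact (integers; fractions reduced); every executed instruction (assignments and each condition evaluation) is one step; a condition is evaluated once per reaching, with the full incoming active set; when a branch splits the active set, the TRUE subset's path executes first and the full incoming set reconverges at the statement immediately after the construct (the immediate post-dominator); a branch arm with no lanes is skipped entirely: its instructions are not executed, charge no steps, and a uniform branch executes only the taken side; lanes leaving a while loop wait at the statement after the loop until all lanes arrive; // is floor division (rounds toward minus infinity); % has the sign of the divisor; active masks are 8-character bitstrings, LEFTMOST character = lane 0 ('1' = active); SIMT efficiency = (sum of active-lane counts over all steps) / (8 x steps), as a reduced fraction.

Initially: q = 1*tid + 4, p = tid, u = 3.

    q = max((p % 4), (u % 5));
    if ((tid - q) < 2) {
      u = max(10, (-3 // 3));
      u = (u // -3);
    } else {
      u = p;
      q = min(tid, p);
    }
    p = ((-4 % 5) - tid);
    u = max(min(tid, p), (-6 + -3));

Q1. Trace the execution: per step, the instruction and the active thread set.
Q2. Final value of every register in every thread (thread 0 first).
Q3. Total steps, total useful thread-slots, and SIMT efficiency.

step 0: q <- max((p % 4), (u % 5))   11111111
step 1: eval ((tid - q) < 2)         11111111
step 2: u <- max(10, (-3 // 3))      11111000
step 3: u <- (u // -3)               11111000
step 4: u <- p                       00000111
step 5: q <- min(tid, p)             00000111
step 6: p <- ((-4 % 5) - tid)        11111111
step 7: u <- max(min(tid, p), (-6 + -3)) 11111111

Answer: 8 steps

q: 3,3,3,3,3,5,6,7
p: 1,0,-1,-2,-3,-4,-5,-6
u: 0,0,-1,-2,-3,-4,-5,-6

steps = 8; useful = 48; efficiency = 48/64 = 3/4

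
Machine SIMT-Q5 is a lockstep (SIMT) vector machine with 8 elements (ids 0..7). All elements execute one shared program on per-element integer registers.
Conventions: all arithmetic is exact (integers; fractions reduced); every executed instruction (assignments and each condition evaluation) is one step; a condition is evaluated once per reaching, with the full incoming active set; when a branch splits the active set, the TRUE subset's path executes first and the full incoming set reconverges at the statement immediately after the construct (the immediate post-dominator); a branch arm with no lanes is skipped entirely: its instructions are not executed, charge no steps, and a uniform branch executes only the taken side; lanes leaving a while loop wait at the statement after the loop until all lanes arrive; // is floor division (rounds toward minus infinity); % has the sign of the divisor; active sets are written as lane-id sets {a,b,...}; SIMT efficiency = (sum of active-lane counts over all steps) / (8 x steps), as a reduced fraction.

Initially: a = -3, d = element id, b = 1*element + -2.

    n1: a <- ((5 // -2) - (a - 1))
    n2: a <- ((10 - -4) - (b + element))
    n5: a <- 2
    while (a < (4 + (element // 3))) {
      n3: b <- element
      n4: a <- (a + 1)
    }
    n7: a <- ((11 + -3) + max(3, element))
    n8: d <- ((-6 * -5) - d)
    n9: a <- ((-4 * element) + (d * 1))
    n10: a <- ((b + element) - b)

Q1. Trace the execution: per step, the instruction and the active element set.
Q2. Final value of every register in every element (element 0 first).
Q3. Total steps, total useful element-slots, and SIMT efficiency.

step 0: a <- ((5 // -2) - (a - 1))   {0,1,2,3,4,5,6,7}
step 1: a <- ((10 - -4) - (b + element)) {0,1,2,3,4,5,6,7}
step 2: a <- 2                       {0,1,2,3,4,5,6,7}
step 3: eval (a < (4 + (element // 3))) {0,1,2,3,4,5,6,7}
step 4: b <- element                 {0,1,2,3,4,5,6,7}
step 5: a <- (a + 1)                 {0,1,2,3,4,5,6,7}
step 6: eval (a < (4 + (element // 3))) {0,1,2,3,4,5,6,7}
step 7: b <- element                 {0,1,2,3,4,5,6,7}
step 8: a <- (a + 1)                 {0,1,2,3,4,5,6,7}
step 9: eval (a < (4 + (element // 3))) {0,1,2,3,4,5,6,7}
step 10: b <- element                 {3,4,5,6,7}
step 11: a <- (a + 1)                 {3,4,5,6,7}
step 12: eval (a < (4 + (element // 3))) {3,4,5,6,7}
step 13: b <- element                 {6,7}
step 14: a <- (a + 1)                 {6,7}
step 15: eval (a < (4 + (element // 3))) {6,7}
step 16: a <- ((11 + -3) + max(3, element)) {0,1,2,3,4,5,6,7}
step 17: d <- ((-6 * -5) - d)         {0,1,2,3,4,5,6,7}
step 18: a <- ((-4 * element) + (d * 1)) {0,1,2,3,4,5,6,7}
step 19: a <- ((b + element) - b)     {0,1,2,3,4,5,6,7}

Answer: 20 steps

a: 0,1,2,3,4,5,6,7
d: 30,29,28,27,26,25,24,23
b: 0,1,2,3,4,5,6,7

steps = 20; useful = 133; efficiency = 133/160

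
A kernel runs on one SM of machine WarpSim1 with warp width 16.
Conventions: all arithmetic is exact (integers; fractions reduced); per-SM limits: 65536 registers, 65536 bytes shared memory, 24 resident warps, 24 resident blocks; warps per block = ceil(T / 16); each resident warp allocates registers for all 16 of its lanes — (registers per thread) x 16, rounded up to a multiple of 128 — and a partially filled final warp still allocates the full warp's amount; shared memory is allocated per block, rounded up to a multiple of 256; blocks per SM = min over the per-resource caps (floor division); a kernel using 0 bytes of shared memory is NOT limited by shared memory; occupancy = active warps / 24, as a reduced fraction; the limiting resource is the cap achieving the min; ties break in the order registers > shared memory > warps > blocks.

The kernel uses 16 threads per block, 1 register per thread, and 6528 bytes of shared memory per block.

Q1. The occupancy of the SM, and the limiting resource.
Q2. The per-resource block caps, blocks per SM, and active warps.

Answer: occupancy 3/8, limited by shared memory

registers: 512 blocks
shared memory: 9 blocks
warps: 24 blocks
blocks: 24 blocks

Answer: 9 blocks, 9 active warps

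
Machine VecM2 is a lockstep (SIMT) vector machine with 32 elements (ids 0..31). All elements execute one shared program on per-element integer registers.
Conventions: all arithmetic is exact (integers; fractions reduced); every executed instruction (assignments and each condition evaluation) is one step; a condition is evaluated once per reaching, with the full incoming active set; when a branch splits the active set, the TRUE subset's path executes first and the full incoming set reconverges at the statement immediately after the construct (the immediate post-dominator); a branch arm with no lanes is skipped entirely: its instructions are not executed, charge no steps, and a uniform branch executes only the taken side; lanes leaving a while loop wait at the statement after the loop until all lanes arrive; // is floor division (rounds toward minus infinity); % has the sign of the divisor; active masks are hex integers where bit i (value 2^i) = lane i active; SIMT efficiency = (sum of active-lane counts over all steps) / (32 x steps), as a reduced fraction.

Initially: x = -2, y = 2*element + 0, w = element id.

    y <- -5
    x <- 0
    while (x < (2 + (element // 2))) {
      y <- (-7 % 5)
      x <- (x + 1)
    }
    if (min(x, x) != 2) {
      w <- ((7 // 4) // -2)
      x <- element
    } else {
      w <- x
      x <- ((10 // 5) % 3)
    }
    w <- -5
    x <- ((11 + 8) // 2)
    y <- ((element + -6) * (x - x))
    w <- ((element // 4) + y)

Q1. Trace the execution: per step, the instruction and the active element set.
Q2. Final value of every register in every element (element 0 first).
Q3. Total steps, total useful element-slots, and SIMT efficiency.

step 0: y <- -5                      0xffffffff
step 1: x <- 0                       0xffffffff
step 2: eval (x < (2 + (element // 2))) 0xffffffff
step 3: y <- (-7 % 5)                0xffffffff
step 4: x <- (x + 1)                 0xffffffff
step 5: eval (x < (2 + (element // 2))) 0xffffffff
step 6: y <- (-7 % 5)                0xffffffff
step 7: x <- (x + 1)                 0xffffffff
step 8: eval (x < (2 + (element // 2))) 0xffffffff
step 9: y <- (-7 % 5)                0xfffffffc
step 10: x <- (x + 1)                 0xfffffffc
step 11: eval (x < (2 + (element // 2))) 0xfffffffc
step 12: y <- (-7 % 5)                0xfffffff0
step 13: x <- (x + 1)                 0xfffffff0
step 14: eval (x < (2 + (element // 2))) 0xfffffff0
step 15: y <- (-7 % 5)                0xffffffc0
step 16: x <- (x + 1)                 0xffffffc0
step 17: eval (x < (2 + (element // 2))) 0xffffffc0
step 18: y <- (-7 % 5)                0xffffff00
step 19: x <- (x + 1)                 0xffffff00
step 20: eval (x < (2 + (element // 2))) 0xffffff00
step 21: y <- (-7 % 5)                0xfffffc00
step 22: x <- (x + 1)                 0xfffffc00
step 23: eval (x < (2 + (element // 2))) 0xfffffc00
step 24: y <- (-7 % 5)                0xfffff000
step 25: x <- (x + 1)                 0xfffff000
step 26: eval (x < (2 + (element // 2))) 0xfffff000
step 27: y <- (-7 % 5)                0xffffc000
step 28: x <- (x + 1)                 0xffffc000
step 29: eval (x < (2 + (element // 2))) 0xffffc000
step 30: y <- (-7 % 5)                0xffff0000
step 31: x <- (x + 1)                 0xffff0000
step 32: eval (x < (2 + (element // 2))) 0xffff0000
step 33: y <- (-7 % 5)                0xfffc0000
step 34: x <- (x + 1)                 0xfffc0000
step 35: eval (x < (2 + (element // 2))) 0xfffc0000
step 36: y <- (-7 % 5)                0xfff00000
step 37: x <- (x + 1)                 0xfff00000
step 38: eval (x < (2 + (element // 2))) 0xfff00000
step 39: y <- (-7 % 5)                0xffc00000
step 40: x <- (x + 1)                 0xffc00000
step 41: eval (x < (2 + (element // 2))) 0xffc00000
step 42: y <- (-7 % 5)                0xff000000
step 43: x <- (x + 1)                 0xff000000
step 44: eval (x < (2 + (element // 2))) 0xff000000
step 45: y <- (-7 % 5)                0xfc000000
step 46: x <- (x + 1)                 0xfc000000
step 47: eval (x < (2 + (element // 2))) 0xfc000000
step 48: y <- (-7 % 5)                0xf0000000
step 49: x <- (x + 1)                 0xf0000000
step 50: eval (x < (2 + (element // 2))) 0xf0000000
step 51: y <- (-7 % 5)                0xc0000000
step 52: x <- (x + 1)                 0xc0000000
step 53: eval (x < (2 + (element // 2))) 0xc0000000
step 54: eval (min(x, x) != 2)        0xffffffff
step 55: w <- ((7 // 4) // -2)        0xfffffffc
step 56: x <- element                 0xfffffffc
step 57: w <- x                       0x00000003
step 58: x <- ((10 // 5) % 3)         0x00000003
step 59: w <- -5                      0xffffffff
step 60: x <- ((11 + 8) // 2)         0xffffffff
step 61: y <- ((element + -6) * (x - x)) 0xffffffff
step 62: w <- ((element // 4) + y)    0xffffffff

Answer: 63 steps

x: 9,9,9,9,9,9,9,9,9,9,9,9,9,9,9,9,9,9,9,9,9,9,9,9,9,9,9,9,9,9,9,9
y: 0,0,0,0,0,0,0,0,0,0,0,0,0,0,0,0,0,0,0,0,0,0,0,0,0,0,0,0,0,0,0,0
w: 0,0,0,0,1,1,1,1,2,2,2,2,3,3,3,3,4,4,4,4,5,5,5,5,6,6,6,6,7,7,7,7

steps = 63; useful = 1232; efficiency = 1232/2016 = 11/18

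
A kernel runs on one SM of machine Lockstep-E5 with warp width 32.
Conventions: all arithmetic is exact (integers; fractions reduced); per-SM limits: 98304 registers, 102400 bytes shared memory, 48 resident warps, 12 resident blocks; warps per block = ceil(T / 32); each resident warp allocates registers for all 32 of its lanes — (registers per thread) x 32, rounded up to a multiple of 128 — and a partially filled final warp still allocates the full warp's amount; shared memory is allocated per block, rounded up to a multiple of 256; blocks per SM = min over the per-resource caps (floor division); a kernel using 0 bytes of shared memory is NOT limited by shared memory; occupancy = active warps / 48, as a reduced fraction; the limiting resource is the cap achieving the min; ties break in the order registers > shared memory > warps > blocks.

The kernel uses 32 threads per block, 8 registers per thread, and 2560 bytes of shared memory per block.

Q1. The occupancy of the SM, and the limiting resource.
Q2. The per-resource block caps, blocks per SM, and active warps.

Answer: occupancy 1/4, limited by blocks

registers: 384 blocks
shared memory: 40 blocks
warps: 48 blocks
blocks: 12 blocks

Answer: 12 blocks, 12 active warps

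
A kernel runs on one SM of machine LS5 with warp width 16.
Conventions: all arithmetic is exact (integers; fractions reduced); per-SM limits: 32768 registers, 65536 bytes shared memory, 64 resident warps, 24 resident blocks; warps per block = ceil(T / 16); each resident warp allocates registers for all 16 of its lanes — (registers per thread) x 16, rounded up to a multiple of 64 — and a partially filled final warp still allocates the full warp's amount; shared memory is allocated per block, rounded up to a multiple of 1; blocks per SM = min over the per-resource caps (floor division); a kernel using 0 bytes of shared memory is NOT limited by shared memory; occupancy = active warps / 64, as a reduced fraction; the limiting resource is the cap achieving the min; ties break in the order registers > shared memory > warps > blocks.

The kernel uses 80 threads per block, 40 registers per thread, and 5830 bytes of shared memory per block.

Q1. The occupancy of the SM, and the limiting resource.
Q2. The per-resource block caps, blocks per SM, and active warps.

Answer: occupancy 25/32, limited by registers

registers: 10 blocks
shared memory: 11 blocks
warps: 12 blocks
blocks: 24 blocks

Answer: 10 blocks, 50 active warps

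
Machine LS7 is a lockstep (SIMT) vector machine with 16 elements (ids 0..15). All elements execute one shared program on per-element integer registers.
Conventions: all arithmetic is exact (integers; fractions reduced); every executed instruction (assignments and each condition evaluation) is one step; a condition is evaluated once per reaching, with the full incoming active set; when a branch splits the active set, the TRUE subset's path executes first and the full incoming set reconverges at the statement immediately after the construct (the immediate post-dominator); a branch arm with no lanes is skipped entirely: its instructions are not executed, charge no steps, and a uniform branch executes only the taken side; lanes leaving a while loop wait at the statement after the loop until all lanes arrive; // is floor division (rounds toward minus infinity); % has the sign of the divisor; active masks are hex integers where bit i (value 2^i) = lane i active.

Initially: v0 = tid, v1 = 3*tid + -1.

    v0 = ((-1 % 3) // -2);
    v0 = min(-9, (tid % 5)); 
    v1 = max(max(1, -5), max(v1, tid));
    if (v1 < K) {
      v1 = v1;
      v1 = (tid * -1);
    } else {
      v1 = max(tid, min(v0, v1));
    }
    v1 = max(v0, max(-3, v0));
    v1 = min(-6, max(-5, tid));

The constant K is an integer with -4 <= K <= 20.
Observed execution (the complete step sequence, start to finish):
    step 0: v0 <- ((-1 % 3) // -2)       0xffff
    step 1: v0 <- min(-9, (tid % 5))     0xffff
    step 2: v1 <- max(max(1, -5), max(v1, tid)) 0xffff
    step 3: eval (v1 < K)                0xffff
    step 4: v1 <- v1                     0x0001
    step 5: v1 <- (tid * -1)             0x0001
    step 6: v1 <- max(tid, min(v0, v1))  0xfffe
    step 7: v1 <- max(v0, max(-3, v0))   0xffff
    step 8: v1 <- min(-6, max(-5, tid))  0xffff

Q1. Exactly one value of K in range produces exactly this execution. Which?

Answer: K = 2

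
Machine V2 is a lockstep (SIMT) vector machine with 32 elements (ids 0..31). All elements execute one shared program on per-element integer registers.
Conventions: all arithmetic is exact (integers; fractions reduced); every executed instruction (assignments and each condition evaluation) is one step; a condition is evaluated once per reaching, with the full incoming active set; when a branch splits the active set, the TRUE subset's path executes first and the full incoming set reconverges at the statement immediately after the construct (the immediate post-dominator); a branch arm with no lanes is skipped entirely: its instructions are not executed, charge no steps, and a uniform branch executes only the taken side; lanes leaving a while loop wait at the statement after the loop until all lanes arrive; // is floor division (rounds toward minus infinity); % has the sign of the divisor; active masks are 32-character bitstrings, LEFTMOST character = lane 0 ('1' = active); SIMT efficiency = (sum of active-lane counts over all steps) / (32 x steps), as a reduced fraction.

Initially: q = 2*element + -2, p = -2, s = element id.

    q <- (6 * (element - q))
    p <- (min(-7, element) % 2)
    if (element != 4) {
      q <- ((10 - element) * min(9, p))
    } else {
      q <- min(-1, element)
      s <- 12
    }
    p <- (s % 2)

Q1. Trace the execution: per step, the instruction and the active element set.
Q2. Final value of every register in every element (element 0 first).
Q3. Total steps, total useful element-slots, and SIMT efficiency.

step 0: q <- (6 * (element - q))     11111111111111111111111111111111
step 1: p <- (min(-7, element) % 2)  11111111111111111111111111111111
step 2: eval (element != 4)          11111111111111111111111111111111
step 3: q <- ((10 - element) * min(9, p)) 11110111111111111111111111111111
step 4: q <- min(-1, element)        00001000000000000000000000000000
step 5: s <- 12                      00001000000000000000000000000000
step 6: p <- (s % 2)                 11111111111111111111111111111111

Answer: 7 steps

q: 10,9,8,7,-1,5,4,3,2,1,0,-1,-2,-3,-4,-5,-6,-7,-8,-9,-10,-11,-12,-13,-14,-15,-16,-17,-18,-19,-20,-21
p: 0,1,0,1,0,1,0,1,0,1,0,1,0,1,0,1,0,1,0,1,0,1,0,1,0,1,0,1,0,1,0,1
s: 0,1,2,3,12,5,6,7,8,9,10,11,12,13,14,15,16,17,18,19,20,21,22,23,24,25,26,27,28,29,30,31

steps = 7; useful = 161; efficiency = 161/224 = 23/32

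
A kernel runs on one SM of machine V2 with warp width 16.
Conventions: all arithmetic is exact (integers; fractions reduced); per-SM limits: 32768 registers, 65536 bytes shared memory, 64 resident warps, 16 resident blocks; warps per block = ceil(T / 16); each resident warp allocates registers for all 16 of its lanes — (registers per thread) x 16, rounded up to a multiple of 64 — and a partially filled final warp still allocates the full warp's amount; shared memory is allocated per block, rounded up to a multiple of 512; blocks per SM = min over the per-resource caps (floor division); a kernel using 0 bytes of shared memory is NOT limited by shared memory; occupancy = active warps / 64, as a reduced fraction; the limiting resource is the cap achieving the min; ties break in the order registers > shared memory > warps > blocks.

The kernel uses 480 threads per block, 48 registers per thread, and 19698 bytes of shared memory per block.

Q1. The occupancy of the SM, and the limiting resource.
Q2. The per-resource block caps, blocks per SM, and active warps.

Answer: occupancy 15/32, limited by registers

registers: 1 block
shared memory: 3 blocks
warps: 2 blocks
blocks: 16 blocks

Answer: 1 block, 30 active warps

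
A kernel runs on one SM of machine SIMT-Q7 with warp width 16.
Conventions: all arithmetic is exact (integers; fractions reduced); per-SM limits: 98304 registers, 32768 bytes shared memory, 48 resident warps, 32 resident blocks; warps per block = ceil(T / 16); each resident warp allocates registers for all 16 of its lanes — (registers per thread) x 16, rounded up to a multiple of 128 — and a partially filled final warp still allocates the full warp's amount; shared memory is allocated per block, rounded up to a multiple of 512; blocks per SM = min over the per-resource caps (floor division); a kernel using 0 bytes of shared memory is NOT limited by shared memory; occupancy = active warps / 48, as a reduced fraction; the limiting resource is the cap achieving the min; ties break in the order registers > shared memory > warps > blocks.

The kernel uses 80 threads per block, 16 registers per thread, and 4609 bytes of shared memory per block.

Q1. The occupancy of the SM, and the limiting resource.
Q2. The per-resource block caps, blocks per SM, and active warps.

Answer: occupancy 5/8, limited by shared memory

registers: 76 blocks
shared memory: 6 blocks
warps: 9 blocks
blocks: 32 blocks

Answer: 6 blocks, 30 active warps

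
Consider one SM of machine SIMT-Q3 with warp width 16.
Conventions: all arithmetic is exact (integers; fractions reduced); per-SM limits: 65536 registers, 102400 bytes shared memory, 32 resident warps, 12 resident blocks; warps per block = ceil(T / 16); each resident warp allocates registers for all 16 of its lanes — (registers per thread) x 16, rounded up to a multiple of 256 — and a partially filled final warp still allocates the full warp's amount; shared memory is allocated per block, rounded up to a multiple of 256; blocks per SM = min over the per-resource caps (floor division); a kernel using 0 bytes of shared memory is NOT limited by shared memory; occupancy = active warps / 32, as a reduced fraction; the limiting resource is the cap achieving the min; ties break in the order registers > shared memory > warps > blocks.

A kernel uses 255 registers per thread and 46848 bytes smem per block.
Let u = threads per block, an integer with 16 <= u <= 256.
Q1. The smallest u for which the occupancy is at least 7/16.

Answer: u = 97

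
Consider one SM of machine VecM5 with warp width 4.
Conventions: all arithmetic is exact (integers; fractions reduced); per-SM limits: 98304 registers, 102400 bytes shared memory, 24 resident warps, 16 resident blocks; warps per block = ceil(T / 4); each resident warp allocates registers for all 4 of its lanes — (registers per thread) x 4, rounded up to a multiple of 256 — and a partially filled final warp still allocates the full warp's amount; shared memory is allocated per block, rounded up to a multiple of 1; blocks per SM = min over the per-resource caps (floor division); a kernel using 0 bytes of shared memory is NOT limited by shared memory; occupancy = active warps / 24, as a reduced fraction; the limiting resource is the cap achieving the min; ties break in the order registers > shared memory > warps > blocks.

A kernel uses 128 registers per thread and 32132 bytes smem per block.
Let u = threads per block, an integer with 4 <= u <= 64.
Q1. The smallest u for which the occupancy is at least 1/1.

Answer: u = 29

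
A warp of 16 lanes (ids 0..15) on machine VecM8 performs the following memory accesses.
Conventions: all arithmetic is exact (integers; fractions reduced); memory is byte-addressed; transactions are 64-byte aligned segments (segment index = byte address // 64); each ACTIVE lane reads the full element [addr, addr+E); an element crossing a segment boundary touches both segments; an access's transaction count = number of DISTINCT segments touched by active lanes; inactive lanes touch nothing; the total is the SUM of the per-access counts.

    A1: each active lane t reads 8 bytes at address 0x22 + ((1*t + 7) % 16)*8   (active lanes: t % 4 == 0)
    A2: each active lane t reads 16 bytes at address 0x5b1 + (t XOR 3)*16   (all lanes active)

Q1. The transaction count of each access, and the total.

A1: 3 transactions
A2: 5 transactions

Answer: 3,5; total 8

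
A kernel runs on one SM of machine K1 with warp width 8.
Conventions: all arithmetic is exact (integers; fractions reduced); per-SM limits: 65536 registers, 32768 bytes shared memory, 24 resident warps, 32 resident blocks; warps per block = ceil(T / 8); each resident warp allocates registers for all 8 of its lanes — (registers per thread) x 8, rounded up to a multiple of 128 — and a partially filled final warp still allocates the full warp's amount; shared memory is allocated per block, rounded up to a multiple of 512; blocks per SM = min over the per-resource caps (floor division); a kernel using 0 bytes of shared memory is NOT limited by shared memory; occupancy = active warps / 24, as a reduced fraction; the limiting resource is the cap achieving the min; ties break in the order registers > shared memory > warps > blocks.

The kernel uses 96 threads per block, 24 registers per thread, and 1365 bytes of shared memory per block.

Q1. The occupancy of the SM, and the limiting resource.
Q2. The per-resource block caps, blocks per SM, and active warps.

Answer: occupancy 1, limited by warps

registers: 21 blocks
shared memory: 21 blocks
warps: 2 blocks
blocks: 32 blocks

Answer: 2 blocks, 24 active warps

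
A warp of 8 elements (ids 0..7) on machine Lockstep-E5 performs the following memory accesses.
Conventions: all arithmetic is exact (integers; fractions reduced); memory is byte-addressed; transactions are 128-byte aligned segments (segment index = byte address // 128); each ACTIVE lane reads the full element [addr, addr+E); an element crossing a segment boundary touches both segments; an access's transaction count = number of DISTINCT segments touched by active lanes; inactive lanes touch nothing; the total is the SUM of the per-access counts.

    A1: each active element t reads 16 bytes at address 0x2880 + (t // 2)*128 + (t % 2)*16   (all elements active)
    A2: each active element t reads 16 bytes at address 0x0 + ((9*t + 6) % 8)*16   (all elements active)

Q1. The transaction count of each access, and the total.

A1: 4 transactions
A2: 1 transaction

Answer: 4,1; total 5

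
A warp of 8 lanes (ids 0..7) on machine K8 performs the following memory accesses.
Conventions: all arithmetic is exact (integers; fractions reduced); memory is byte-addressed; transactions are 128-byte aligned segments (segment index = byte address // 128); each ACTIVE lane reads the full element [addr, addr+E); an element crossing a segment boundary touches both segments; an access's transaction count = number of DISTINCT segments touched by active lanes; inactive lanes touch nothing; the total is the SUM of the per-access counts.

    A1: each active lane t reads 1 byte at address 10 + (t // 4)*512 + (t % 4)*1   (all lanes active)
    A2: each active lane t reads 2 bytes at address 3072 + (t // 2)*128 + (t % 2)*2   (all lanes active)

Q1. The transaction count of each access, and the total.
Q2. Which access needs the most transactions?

A1: 2 transactions
A2: 4 transactions

Answer: 2,4; total 6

Answer: A2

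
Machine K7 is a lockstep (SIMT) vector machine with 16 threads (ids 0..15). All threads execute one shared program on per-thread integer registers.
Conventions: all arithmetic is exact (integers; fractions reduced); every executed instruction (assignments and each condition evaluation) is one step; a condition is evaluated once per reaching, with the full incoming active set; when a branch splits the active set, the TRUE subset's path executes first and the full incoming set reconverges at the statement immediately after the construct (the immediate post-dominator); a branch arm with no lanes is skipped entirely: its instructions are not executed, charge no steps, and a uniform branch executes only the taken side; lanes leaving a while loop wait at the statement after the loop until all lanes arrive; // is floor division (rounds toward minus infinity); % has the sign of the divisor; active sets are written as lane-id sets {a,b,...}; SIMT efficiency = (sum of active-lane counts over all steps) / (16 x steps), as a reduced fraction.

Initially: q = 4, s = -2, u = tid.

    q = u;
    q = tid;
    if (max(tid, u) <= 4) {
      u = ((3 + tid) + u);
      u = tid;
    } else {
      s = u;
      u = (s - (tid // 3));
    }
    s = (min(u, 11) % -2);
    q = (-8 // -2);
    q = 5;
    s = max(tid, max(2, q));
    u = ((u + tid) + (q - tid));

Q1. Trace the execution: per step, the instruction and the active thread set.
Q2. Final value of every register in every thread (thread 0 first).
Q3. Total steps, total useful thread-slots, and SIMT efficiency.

step 0: q <- u                       {0,1,2,3,4,5,6,7,8,9,10,11,12,13,14,15}
step 1: q <- tid                     {0,1,2,3,4,5,6,7,8,9,10,11,12,13,14,15}
step 2: eval (max(tid, u) <= 4)      {0,1,2,3,4,5,6,7,8,9,10,11,12,13,14,15}
step 3: u <- ((3 + tid) + u)         {0,1,2,3,4}
step 4: u <- tid                     {0,1,2,3,4}
step 5: s <- u                       {5,6,7,8,9,10,11,12,13,14,15}
step 6: u <- (s - (tid // 3))        {5,6,7,8,9,10,11,12,13,14,15}
step 7: s <- (min(u, 11) % -2)       {0,1,2,3,4,5,6,7,8,9,10,11,12,13,14,15}
step 8: q <- (-8 // -2)              {0,1,2,3,4,5,6,7,8,9,10,11,12,13,14,15}
step 9: q <- 5                       {0,1,2,3,4,5,6,7,8,9,10,11,12,13,14,15}
step 10: s <- max(tid, max(2, q))     {0,1,2,3,4,5,6,7,8,9,10,11,12,13,14,15}
step 11: u <- ((u + tid) + (q - tid)) {0,1,2,3,4,5,6,7,8,9,10,11,12,13,14,15}

Answer: 12 steps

q: 5,5,5,5,5,5,5,5,5,5,5,5,5,5,5,5
s: 5,5,5,5,5,5,6,7,8,9,10,11,12,13,14,15
u: 5,6,7,8,9,9,9,10,11,11,12,13,13,14,15,15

steps = 12; useful = 160; efficiency = 160/192 = 5/6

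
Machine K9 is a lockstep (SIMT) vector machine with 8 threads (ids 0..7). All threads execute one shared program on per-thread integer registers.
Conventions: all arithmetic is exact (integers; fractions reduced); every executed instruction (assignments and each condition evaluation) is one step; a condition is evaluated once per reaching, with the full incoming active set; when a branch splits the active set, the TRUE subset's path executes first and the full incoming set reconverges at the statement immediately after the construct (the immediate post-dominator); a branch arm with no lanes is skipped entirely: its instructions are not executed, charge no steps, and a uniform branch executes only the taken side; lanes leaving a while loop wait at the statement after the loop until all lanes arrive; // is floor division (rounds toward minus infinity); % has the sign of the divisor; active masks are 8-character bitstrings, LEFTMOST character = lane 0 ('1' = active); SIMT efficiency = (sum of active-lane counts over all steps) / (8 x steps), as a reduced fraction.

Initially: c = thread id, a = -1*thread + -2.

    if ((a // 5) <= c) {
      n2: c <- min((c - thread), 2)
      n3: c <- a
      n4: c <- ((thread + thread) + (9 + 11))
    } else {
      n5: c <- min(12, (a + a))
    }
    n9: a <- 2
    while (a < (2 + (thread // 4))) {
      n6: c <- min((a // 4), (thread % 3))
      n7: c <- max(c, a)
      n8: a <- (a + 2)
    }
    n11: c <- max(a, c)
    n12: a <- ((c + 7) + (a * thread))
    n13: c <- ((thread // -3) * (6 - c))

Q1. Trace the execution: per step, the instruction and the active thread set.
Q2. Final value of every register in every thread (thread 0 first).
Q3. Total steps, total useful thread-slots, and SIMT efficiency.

step 0: eval ((a // 5) <= c)         11111111
step 1: c <- min((c - thread), 2)    11111111
step 2: c <- a                       11111111
step 3: c <- ((thread + thread) + (9 + 11)) 11111111
step 4: a <- 2                       11111111
step 5: eval (a < (2 + (thread // 4))) 11111111
step 6: c <- min((a // 4), (thread % 3)) 00001111
step 7: c <- max(c, a)               00001111
step 8: a <- (a + 2)                 00001111
step 9: eval (a < (2 + (thread // 4))) 00001111
step 10: c <- max(a, c)               11111111
step 11: a <- ((c + 7) + (a * thread)) 11111111
step 12: c <- ((thread // -3) * (6 - c)) 11111111

Answer: 13 steps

c: 0,16,18,20,-4,-4,-4,-6
a: 27,31,35,39,27,31,35,39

steps = 13; useful = 88; efficiency = 88/104 = 11/13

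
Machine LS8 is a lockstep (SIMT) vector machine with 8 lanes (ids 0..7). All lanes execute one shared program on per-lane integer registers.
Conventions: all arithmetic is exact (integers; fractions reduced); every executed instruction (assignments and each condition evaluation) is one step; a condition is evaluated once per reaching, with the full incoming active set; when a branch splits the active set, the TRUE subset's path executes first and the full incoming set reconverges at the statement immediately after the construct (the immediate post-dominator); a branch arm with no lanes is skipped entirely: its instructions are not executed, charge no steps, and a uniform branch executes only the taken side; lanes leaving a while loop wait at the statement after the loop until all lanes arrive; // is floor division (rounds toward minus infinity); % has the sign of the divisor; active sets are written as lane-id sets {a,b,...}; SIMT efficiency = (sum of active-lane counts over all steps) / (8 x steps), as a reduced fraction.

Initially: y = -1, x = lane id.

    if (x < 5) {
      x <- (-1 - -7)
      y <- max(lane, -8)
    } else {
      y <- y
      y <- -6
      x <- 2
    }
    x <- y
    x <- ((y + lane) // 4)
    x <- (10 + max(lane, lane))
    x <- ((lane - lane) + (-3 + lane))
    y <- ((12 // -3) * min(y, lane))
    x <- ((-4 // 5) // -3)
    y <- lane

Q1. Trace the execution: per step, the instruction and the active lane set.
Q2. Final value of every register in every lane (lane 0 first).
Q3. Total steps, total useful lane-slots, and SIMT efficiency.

step 0: eval (x < 5)                 {0,1,2,3,4,5,6,7}
step 1: x <- (-1 - -7)               {0,1,2,3,4}
step 2: y <- max(lane, -8)           {0,1,2,3,4}
step 3: y <- y                       {5,6,7}
step 4: y <- -6                      {5,6,7}
step 5: x <- 2                       {5,6,7}
step 6: x <- y                       {0,1,2,3,4,5,6,7}
step 7: x <- ((y + lane) // 4)       {0,1,2,3,4,5,6,7}
step 8: x <- (10 + max(lane, lane))  {0,1,2,3,4,5,6,7}
step 9: x <- ((lane - lane) + (-3 + lane)) {0,1,2,3,4,5,6,7}
step 10: y <- ((12 // -3) * min(y, lane)) {0,1,2,3,4,5,6,7}
step 11: x <- ((-4 // 5) // -3)       {0,1,2,3,4,5,6,7}
step 12: y <- lane                    {0,1,2,3,4,5,6,7}

Answer: 13 steps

y: 0,1,2,3,4,5,6,7
x: 0,0,0,0,0,0,0,0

steps = 13; useful = 83; efficiency = 83/104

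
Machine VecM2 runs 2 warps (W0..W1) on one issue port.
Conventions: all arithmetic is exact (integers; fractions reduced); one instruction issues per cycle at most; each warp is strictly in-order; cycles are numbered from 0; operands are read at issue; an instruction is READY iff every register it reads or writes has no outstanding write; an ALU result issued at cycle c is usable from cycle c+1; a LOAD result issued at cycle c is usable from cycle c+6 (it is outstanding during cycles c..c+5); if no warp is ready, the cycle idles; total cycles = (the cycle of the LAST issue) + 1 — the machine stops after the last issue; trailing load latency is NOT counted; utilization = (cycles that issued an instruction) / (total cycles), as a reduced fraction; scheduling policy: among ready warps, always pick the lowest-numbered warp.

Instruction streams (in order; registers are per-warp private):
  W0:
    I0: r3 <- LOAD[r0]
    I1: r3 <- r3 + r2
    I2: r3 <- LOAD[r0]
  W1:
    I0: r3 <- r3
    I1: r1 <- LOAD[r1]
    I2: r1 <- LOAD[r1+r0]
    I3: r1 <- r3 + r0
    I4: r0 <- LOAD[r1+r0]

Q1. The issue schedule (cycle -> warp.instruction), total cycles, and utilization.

cycle 0: W0.I0
cycle 1: W1.I0
cycle 2: W1.I1
cycle 3: idle
cycle 4: idle
cycle 5: idle
cycle 6: W0.I1
cycle 7: W0.I2
cycle 8: W1.I2
cycle 9: idle
cycle 10: idle
cycle 11: idle
cycle 12: idle
cycle 13: idle
cycle 14: W1.I3
cycle 15: W1.I4

Answer: 16 cycles, utilization 1/2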